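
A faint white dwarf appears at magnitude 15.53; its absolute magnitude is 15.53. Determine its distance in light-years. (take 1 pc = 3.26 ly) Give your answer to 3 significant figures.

μ = m − M = 0.000
m − M = 5 log₁₀ d − 5
log₁₀ d = (m − M)/5 + 1 = 1.0000
d = 10^1.0000 = 10.00 pc
= 32.60 ly

d ≈ 32.6 ly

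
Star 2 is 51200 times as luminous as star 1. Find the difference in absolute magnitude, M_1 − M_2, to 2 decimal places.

Pogson: ΔM = −2.5 log₁₀(ratio) = −2.5 log₁₀(51200) = −2.5 × 4.7093 = -11.773
Star 2 is brighter so has the smaller magnitude: M_1 − M_2 is positive.

M_1 − M_2 ≈ 11.77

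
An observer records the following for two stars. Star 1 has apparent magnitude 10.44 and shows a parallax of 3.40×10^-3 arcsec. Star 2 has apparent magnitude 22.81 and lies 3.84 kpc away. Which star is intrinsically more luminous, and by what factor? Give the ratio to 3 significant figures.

Star 1 is more luminous, by a factor of 520.

Star 1: d = 1/p = 1/3.40×10^-3″ = 294.1 pc
Star 1: M = m − 5 log₁₀ d + 5 = 10.44 − 5·2.4685 + 5 = 3.097
Star 2: d = 3.84 kpc = 3840 pc
Star 2: M = m − 5 log₁₀ d + 5 = 22.81 − 5·3.5843 + 5 = 9.888
ΔM = M_1 − M_2 = 3.097 − (9.888) = -6.791; smaller M is more luminous → Star 1.
L ratio = 10^(0.4 |ΔM|) = 10^2.716 = 520.5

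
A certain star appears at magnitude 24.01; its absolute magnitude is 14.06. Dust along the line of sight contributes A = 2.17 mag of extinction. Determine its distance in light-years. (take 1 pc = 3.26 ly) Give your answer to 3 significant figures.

m − M = 5 log₁₀(d/10 pc) + A  ⇒  24.01 − (14.06) − 2.17 = 5 log₁₀(d/10)
7.780 = 5 log₁₀(d/10)
log₁₀ d = (m − M − A)/5 + 1 = 2.5560
d = 10^2.5560 = 359.7 pc
= 1173 ly

d ≈ 1170 ly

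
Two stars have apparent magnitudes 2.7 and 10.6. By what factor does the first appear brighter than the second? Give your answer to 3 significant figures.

1450

Magnitude difference = -7.9
Flux ratio = 10^(−0.4 Δm) = 10^(−0.4 × -7.9) = 10^3.160 = 1445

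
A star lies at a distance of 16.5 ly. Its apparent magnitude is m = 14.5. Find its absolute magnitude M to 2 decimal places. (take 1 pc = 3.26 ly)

M ≈ 15.98

d = 16.5 ly / 3.26 = 5.061 pc
5 log₁₀(d/10 pc) = 5 log₁₀(5.061) − 5 = -1.479
M = m − 5 log₁₀(d/10) = 14.5 + 1.479 = 15.979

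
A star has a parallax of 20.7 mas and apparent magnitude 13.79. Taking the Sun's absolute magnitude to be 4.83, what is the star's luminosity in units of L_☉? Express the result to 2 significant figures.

L/L_☉ ≈ 6.1×10^-3

d = 1/p = 1000/20.7 mas = 48.31 pc
M = m − 5 log₁₀ d + 5 = 13.79 − 5·1.6840 + 5 = 10.370
M − M_☉ = 10.370 − 4.83 = 5.540
L/L_☉ = 10^(−0.4 × 5.540) = 6.082×10^-3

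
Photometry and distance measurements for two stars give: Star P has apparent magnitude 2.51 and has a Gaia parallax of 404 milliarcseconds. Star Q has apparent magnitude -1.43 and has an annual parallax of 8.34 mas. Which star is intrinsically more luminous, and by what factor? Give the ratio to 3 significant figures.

Star Q is more luminous, by a factor of 88400.

Star P: p = 404 mas = 0.404″ → d = 1/p = 2.475 pc
Star P: M = m − 5 log₁₀ d + 5 = 2.51 − 5·0.3936 + 5 = 5.542
Star Q: p = 8.34 mas = 8.34×10^-3″ → d = 1/p = 119.9 pc
Star Q: M = m − 5 log₁₀ d + 5 = -1.43 − 5·2.0788 + 5 = -6.824
ΔM = M_P − M_Q = 5.542 − (-6.824) = 12.366; smaller M is more luminous → Star Q.
L ratio = 10^(0.4 |ΔM|) = 10^4.946 = 88400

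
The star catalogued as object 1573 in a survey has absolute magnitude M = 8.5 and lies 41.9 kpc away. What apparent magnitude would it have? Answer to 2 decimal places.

d = 41.9 kpc = 41900 pc
m = M + 5 log₁₀ d − 5 = 8.5 + 5·4.6222 − 5 = 26.611

m ≈ 26.61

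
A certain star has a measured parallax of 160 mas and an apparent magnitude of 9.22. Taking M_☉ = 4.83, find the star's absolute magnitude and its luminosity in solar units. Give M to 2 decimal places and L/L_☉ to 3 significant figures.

M ≈ 10.24; L/L_☉ ≈ 6.85×10^-3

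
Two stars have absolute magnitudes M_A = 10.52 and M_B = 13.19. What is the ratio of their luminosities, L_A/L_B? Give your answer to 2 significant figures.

ΔM = M_A − M_B = -2.67
L_A/L_B = 10^(−0.4 ΔM) = 10^1.068 = 11.69

L_A/L_B ≈ 12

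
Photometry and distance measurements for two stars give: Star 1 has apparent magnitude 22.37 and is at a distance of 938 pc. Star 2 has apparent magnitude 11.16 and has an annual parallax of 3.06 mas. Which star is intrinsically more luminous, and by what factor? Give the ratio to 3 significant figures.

Star 1: M = m − 5 log₁₀ d + 5 = 22.37 − 5·2.9722 + 5 = 12.509
Star 2: p = 3.06 mas = 3.06×10^-3″ → d = 1/p = 326.8 pc
Star 2: M = m − 5 log₁₀ d + 5 = 11.16 − 5·2.5143 + 5 = 3.589
ΔM = M_1 − M_2 = 12.509 − (3.589) = 8.920; smaller M is more luminous → Star 2.
L ratio = 10^(0.4 |ΔM|) = 10^3.568 = 3700

Star 2 is more luminous, by a factor of 3700.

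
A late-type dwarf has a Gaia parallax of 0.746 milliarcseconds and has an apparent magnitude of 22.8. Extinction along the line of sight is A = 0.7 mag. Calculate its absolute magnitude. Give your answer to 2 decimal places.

p = 0.746 mas = 7.46×10^-4″ → d = 1/p = 1340 pc
5 log₁₀(d/10 pc) = 5 log₁₀(1340) − 5 = 10.636
M = m − 5 log₁₀(d/10) − A = 22.8 − 10.636 − 0.7 = 11.464

M ≈ 11.46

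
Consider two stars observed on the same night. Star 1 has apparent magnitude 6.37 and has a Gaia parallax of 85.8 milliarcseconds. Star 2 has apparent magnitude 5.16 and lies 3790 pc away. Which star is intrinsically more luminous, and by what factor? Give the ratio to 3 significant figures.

Star 1: p = 85.8 mas = 0.0858″ → d = 1/p = 11.66 pc
Star 1: M = m − 5 log₁₀ d + 5 = 6.37 − 5·1.0665 + 5 = 6.037
Star 2: M = m − 5 log₁₀ d + 5 = 5.16 − 5·3.5786 + 5 = -7.733
ΔM = M_1 − M_2 = 6.037 − (-7.733) = 13.771; smaller M is more luminous → Star 2.
L ratio = 10^(0.4 |ΔM|) = 10^5.508 = 322300

Star 2 is more luminous, by a factor of 322000.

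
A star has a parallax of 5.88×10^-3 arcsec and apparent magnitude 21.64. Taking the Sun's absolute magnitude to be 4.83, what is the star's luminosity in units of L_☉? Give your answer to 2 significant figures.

L/L_☉ ≈ 5.5×10^-5

d = 1/p = 1/5.88×10^-3″ = 170.1 pc
M = m − 5 log₁₀ d + 5 = 21.64 − 5·2.2306 + 5 = 15.487
M − M_☉ = 15.487 − 4.83 = 10.657
L/L_☉ = 10^(−0.4 × 10.657) = 5.461×10^-5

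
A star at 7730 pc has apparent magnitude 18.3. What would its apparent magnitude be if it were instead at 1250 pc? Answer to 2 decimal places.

Flux ∝ 1/d², so Δm = 5 log₁₀(d₂/d₁) = 5 log₁₀(1250/7730) = -3.956
m₂ = m₁ + Δm = 18.3 + (-3.956) = 14.344

m ≈ 14.34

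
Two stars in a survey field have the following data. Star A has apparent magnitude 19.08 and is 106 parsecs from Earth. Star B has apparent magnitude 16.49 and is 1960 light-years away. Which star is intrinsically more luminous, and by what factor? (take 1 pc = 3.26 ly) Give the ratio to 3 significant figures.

Star B is more luminous, by a factor of 350.

Star A: M = m − 5 log₁₀ d + 5 = 19.08 − 5·2.0253 + 5 = 13.953
Star B: d = 1960 ly / 3.26 = 601.2 pc
Star B: M = m − 5 log₁₀ d + 5 = 16.49 − 5·2.7790 + 5 = 7.595
ΔM = M_A − M_B = 13.953 − (7.595) = 6.359; smaller M is more luminous → Star B.
L ratio = 10^(0.4 |ΔM|) = 10^2.543 = 349.5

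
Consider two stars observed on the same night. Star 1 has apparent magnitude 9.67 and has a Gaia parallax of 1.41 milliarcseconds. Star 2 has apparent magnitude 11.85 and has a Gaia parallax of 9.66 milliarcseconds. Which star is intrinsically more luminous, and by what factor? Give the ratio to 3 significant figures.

Star 1 is more luminous, by a factor of 350.

Star 1: p = 1.41 mas = 1.41×10^-3″ → d = 1/p = 709.2 pc
Star 1: M = m − 5 log₁₀ d + 5 = 9.67 − 5·2.8508 + 5 = 0.416
Star 2: p = 9.66 mas = 9.66×10^-3″ → d = 1/p = 103.5 pc
Star 2: M = m − 5 log₁₀ d + 5 = 11.85 − 5·2.0150 + 5 = 6.775
ΔM = M_1 − M_2 = 0.416 − (6.775) = -6.359; smaller M is more luminous → Star 1.
L ratio = 10^(0.4 |ΔM|) = 10^2.544 = 349.6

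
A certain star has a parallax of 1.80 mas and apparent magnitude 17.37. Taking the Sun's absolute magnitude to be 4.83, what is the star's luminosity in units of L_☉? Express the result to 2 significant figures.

L/L_☉ ≈ 0.030

d = 1/p = 1000/1.80 mas = 555.6 pc
M = m − 5 log₁₀ d + 5 = 17.37 − 5·2.7447 + 5 = 8.646
M − M_☉ = 8.646 − 4.83 = 3.816
L/L_☉ = 10^(−0.4 × 3.816) = 0.02975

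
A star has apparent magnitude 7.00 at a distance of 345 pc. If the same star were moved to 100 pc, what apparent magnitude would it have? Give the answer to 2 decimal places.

Flux ∝ 1/d², so Δm = 5 log₁₀(d₂/d₁) = 5 log₁₀(100/345) = -2.689
m₂ = m₁ + Δm = 7.00 + (-2.689) = 4.311

m ≈ 4.31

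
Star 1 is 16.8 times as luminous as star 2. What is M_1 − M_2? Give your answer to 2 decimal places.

Pogson: ΔM = −2.5 log₁₀(ratio) = −2.5 log₁₀(16.8) = −2.5 × 1.2253 = -3.063
Star 1 is brighter, so it has the smaller magnitude: the difference is negative.

M_1 − M_2 ≈ -3.06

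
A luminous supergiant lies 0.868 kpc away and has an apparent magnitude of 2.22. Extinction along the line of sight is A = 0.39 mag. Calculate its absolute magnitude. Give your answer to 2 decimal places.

M ≈ -7.86

d = 0.868 kpc = 868.0 pc
5 log₁₀(d/10 pc) = 5 log₁₀(868.0) − 5 = 9.693
M = m − 5 log₁₀(d/10) − A = 2.22 − 9.693 − 0.39 = -7.863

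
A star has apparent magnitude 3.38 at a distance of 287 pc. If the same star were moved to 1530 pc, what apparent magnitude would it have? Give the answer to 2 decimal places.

Flux ∝ 1/d², so Δm = 5 log₁₀(d₂/d₁) = 5 log₁₀(1530/287) = 3.634
m₂ = m₁ + Δm = 3.38 + (3.634) = 7.014

m ≈ 7.01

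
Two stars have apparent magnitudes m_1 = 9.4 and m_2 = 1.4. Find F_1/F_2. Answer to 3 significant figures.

Δm = 9.4 − (1.4) = 8.0
Flux ratio = 10^(−0.4 Δm) = 10^(−0.4 × 8.0) = 10^-3.200 = 6.310×10^-4

F_1/F_2 ≈ 6.31×10^-4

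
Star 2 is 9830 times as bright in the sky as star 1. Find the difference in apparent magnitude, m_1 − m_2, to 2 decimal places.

Pogson: Δm = −2.5 log₁₀(ratio) = −2.5 log₁₀(9830) = −2.5 × 3.9926 = -9.981
Star 2 is brighter so has the smaller magnitude: m_1 − m_2 is positive.

m_1 − m_2 ≈ 9.98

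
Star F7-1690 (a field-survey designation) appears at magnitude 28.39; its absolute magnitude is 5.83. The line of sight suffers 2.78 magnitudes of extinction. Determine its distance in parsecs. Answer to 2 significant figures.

d ≈ 90000 pc

m − M = 5 log₁₀(d/10 pc) + A  ⇒  28.39 − (5.83) − 2.78 = 5 log₁₀(d/10)
19.780 = 5 log₁₀(d/10)
log₁₀ d = (m − M − A)/5 + 1 = 4.9560
d = 10^4.9560 = 90360 pc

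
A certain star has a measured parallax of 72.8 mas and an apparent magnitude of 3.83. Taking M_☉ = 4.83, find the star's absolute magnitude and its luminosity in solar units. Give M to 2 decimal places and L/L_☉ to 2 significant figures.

d = 1/p = 1000/72.8 mas = 13.74 pc
M = m − 5 log₁₀ d + 5 = 3.83 − 5·1.1379 + 5 = 3.141
M − M_☉ = 3.141 − 4.83 = -1.689
L/L_☉ = 10^(−0.4 × -1.689) = 4.740

M ≈ 3.14; L/L_☉ ≈ 4.7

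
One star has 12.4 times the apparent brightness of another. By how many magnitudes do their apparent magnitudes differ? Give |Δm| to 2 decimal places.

Pogson: Δm = −2.5 log₁₀(ratio) = −2.5 log₁₀(12.4) = −2.5 × 1.0934 = -2.734

|Δm| ≈ 2.73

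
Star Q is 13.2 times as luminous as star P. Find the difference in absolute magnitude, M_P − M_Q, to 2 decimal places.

M_P − M_Q ≈ 2.80

Pogson: ΔM = −2.5 log₁₀(ratio) = −2.5 log₁₀(13.2) = −2.5 × 1.1206 = -2.801
Star Q is brighter so has the smaller magnitude: M_P − M_Q is positive.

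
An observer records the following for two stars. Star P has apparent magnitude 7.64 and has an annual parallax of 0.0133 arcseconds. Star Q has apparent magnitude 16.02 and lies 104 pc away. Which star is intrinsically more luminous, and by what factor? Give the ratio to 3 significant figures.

Star P: d = 1/p = 1/0.0133″ = 75.19 pc
Star P: M = m − 5 log₁₀ d + 5 = 7.64 − 5·1.8761 + 5 = 3.259
Star Q: M = m − 5 log₁₀ d + 5 = 16.02 − 5·2.0170 + 5 = 10.935
ΔM = M_P − M_Q = 3.259 − (10.935) = -7.676; smaller M is more luminous → Star P.
L ratio = 10^(0.4 |ΔM|) = 10^3.070 = 1176

Star P is more luminous, by a factor of 1180.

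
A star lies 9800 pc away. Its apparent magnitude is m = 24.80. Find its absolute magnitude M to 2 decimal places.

5 log₁₀(d/10 pc) = 5 log₁₀(9800) − 5 = 14.956
M = m − 5 log₁₀(d/10) = 24.80 − 14.956 = 9.844

M ≈ 9.84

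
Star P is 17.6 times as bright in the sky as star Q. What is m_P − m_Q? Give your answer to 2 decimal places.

m_P − m_Q ≈ -3.11

Pogson: Δm = −2.5 log₁₀(ratio) = −2.5 log₁₀(17.6) = −2.5 × 1.2455 = -3.114
Star P is brighter, so it has the smaller magnitude: the difference is negative.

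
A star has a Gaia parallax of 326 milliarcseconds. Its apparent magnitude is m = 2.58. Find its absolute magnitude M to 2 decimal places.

p = 326 mas = 0.326″ → d = 1/p = 3.067 pc
5 log₁₀(d/10 pc) = 5 log₁₀(3.067) − 5 = -2.566
M = m − 5 log₁₀(d/10) = 2.58 + 2.566 = 5.146

M ≈ 5.15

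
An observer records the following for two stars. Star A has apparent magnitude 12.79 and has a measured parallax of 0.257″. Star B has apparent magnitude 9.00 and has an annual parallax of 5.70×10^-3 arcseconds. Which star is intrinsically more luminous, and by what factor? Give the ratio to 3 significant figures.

Star B is more luminous, by a factor of 66700.

Star A: d = 1/p = 1/0.257″ = 3.891 pc
Star A: M = m − 5 log₁₀ d + 5 = 12.79 − 5·0.5901 + 5 = 14.840
Star B: d = 1/p = 1/5.70×10^-3″ = 175.4 pc
Star B: M = m − 5 log₁₀ d + 5 = 9.00 − 5·2.2441 + 5 = 2.779
ΔM = M_A − M_B = 14.840 − (2.779) = 12.060; smaller M is more luminous → Star B.
L ratio = 10^(0.4 |ΔM|) = 10^4.824 = 66700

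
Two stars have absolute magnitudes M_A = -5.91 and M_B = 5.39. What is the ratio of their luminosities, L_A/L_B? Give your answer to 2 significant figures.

L_A/L_B ≈ 33000

ΔM = M_A − M_B = -11.30
L_A/L_B = 10^(−0.4 ΔM) = 10^4.520 = 33110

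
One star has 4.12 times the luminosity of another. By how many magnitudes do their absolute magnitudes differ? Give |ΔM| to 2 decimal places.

|ΔM| ≈ 1.54

Pogson: ΔM = −2.5 log₁₀(ratio) = −2.5 log₁₀(4.12) = −2.5 × 0.6149 = -1.537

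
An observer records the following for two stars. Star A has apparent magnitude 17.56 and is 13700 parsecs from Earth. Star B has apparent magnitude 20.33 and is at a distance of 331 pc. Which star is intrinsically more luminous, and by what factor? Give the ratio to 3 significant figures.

Star A is more luminous, by a factor of 22000.

Star A: M = m − 5 log₁₀ d + 5 = 17.56 − 5·4.1367 + 5 = 1.876
Star B: M = m − 5 log₁₀ d + 5 = 20.33 − 5·2.5198 + 5 = 12.731
ΔM = M_A − M_B = 1.876 − (12.731) = -10.854; smaller M is more luminous → Star A.
L ratio = 10^(0.4 |ΔM|) = 10^4.342 = 21970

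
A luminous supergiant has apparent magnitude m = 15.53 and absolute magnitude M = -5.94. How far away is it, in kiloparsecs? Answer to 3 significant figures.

d ≈ 197 kpc

Distance modulus: m − M = 15.53 − (-5.94) = 21.470
m − M = 5 log₁₀ d − 5
log₁₀ d = (m − M)/5 + 1 = 5.2940
d = 10^5.2940 = 196800 pc
= 196.8 kpc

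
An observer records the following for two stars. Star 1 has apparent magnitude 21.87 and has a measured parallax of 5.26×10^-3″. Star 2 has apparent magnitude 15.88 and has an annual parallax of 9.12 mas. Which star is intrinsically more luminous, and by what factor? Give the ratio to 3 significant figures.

Star 1: d = 1/p = 1/5.26×10^-3″ = 190.1 pc
Star 1: M = m − 5 log₁₀ d + 5 = 21.87 − 5·2.2790 + 5 = 15.475
Star 2: p = 9.12 mas = 9.12×10^-3″ → d = 1/p = 109.6 pc
Star 2: M = m − 5 log₁₀ d + 5 = 15.88 − 5·2.0400 + 5 = 10.680
ΔM = M_1 − M_2 = 15.475 − (10.680) = 4.795; smaller M is more luminous → Star 2.
L ratio = 10^(0.4 |ΔM|) = 10^1.918 = 82.79

Star 2 is more luminous, by a factor of 82.8.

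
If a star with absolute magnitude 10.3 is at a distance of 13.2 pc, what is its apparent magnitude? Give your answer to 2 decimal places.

m = M + 5 log₁₀ d − 5 = 10.3 + 5·1.1206 − 5 = 10.903

m ≈ 10.90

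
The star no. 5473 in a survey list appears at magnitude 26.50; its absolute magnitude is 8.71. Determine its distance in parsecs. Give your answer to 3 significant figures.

d ≈ 36100 pc

μ = m − M = 17.790
m − M = 5 log₁₀ d − 5
log₁₀ d = (m − M)/5 + 1 = 4.5580
d = 10^4.5580 = 36140 pc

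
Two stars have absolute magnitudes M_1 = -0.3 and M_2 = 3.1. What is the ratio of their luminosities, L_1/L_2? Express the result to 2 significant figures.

L_1/L_2 ≈ 23

ΔM = M_1 − M_2 = -3.4
L_1/L_2 = 10^(−0.4 ΔM) = 10^1.360 = 22.91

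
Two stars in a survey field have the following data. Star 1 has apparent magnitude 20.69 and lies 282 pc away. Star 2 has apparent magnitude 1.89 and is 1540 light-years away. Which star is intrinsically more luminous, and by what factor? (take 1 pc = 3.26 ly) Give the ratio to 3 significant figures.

Star 1: M = m − 5 log₁₀ d + 5 = 20.69 − 5·2.4502 + 5 = 13.439
Star 2: d = 1540 ly / 3.26 = 472.4 pc
Star 2: M = m − 5 log₁₀ d + 5 = 1.89 − 5·2.6743 + 5 = -6.482
ΔM = M_1 − M_2 = 13.439 − (-6.482) = 19.920; smaller M is more luminous → Star 2.
L ratio = 10^(0.4 |ΔM|) = 10^7.968 = 9.292×10^7

Star 2 is more luminous, by a factor of 9.29×10^7.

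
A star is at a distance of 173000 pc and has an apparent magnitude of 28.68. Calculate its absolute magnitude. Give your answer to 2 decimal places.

M ≈ 7.49

5 log₁₀(d/10 pc) = 5 log₁₀(173000) − 5 = 21.190
M = m − 5 log₁₀(d/10) = 28.68 − 21.190 = 7.490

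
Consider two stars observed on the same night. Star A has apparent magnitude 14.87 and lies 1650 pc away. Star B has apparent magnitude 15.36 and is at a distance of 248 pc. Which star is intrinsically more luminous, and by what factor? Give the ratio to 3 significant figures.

Star A is more luminous, by a factor of 69.5.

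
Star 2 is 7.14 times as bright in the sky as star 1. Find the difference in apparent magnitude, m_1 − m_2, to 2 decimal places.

m_1 − m_2 ≈ 2.13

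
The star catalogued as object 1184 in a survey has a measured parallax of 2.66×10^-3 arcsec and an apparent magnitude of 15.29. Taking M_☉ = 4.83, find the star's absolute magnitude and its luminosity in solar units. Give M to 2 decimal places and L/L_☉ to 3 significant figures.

M ≈ 7.41; L/L_☉ ≈ 0.0925

d = 1/p = 1/2.66×10^-3″ = 375.9 pc
M = m − 5 log₁₀ d + 5 = 15.29 − 5·2.5751 + 5 = 7.414
M − M_☉ = 7.414 − 4.83 = 2.584
L/L_☉ = 10^(−0.4 × 2.584) = 0.09252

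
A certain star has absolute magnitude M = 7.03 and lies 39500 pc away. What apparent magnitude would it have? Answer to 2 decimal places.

m = M + 5 log₁₀ d − 5 = 7.03 + 5·4.5966 − 5 = 25.013

m ≈ 25.01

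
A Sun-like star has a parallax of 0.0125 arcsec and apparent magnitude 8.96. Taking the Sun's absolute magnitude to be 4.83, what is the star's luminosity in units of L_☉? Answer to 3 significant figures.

d = 1/p = 1/0.0125″ = 80.00 pc
M = m − 5 log₁₀ d + 5 = 8.96 − 5·1.9031 + 5 = 4.445
M − M_☉ = 4.445 − 4.83 = -0.385
L/L_☉ = 10^(−0.4 × -0.385) = 1.426

L/L_☉ ≈ 1.43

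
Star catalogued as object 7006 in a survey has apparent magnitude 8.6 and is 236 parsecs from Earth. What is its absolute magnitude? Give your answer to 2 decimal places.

M ≈ 1.74

5 log₁₀(d/10 pc) = 5 log₁₀(236.0) − 5 = 6.865
M = m − 5 log₁₀(d/10) = 8.6 − 6.865 = 1.735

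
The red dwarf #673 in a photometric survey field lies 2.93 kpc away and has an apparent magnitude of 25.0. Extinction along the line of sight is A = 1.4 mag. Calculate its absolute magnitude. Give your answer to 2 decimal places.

d = 2.93 kpc = 2930 pc
5 log₁₀(d/10 pc) = 5 log₁₀(2930) − 5 = 12.334
M = m − 5 log₁₀(d/10) − A = 25.0 − 12.334 − 1.4 = 11.266

M ≈ 11.27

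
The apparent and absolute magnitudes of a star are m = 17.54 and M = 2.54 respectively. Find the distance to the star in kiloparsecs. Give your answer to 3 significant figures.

d ≈ 10.0 kpc

Distance modulus: m − M = 17.54 − (2.54) = 15.000
m − M = 5 log₁₀ d − 5
log₁₀ d = (m − M)/5 + 1 = 4.0000
d = 10^4.0000 = 10000 pc
= 10.00 kpc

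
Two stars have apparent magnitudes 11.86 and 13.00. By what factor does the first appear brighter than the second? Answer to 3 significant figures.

Magnitude difference = -1.14
Flux ratio = 10^(−0.4 Δm) = 10^(−0.4 × -1.14) = 10^0.456 = 2.858

2.86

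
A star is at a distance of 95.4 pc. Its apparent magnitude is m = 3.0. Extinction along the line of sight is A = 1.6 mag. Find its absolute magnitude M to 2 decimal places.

5 log₁₀(d/10 pc) = 5 log₁₀(95.40) − 5 = 4.898
M = m − 5 log₁₀(d/10) − A = 3.0 − 4.898 − 1.6 = -3.498

M ≈ -3.50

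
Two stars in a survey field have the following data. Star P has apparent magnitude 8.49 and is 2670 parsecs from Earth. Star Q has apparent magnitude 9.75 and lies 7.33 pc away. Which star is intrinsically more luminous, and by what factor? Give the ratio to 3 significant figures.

Star P is more luminous, by a factor of 423000.

Star P: M = m − 5 log₁₀ d + 5 = 8.49 − 5·3.4265 + 5 = -3.643
Star Q: M = m − 5 log₁₀ d + 5 = 9.75 − 5·0.8651 + 5 = 10.424
ΔM = M_P − M_Q = -3.643 − (10.424) = -14.067; smaller M is more luminous → Star P.
L ratio = 10^(0.4 |ΔM|) = 10^5.627 = 423500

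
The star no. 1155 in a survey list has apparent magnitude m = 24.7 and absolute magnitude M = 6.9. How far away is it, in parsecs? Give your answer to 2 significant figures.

d ≈ 36000 pc

μ = m − M = 17.800
m − M = 5 log₁₀ d − 5
log₁₀ d = (m − M)/5 + 1 = 4.5600
d = 10^4.5600 = 36310 pc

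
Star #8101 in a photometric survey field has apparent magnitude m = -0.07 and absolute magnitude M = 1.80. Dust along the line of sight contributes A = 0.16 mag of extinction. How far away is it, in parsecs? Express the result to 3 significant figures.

d ≈ 3.93 pc

m − M = 5 log₁₀(d/10 pc) + A  ⇒  -0.07 − (1.80) − 0.16 = 5 log₁₀(d/10)
-2.030 = 5 log₁₀(d/10)
log₁₀ d = (m − M − A)/5 + 1 = 0.5940
d = 10^0.5940 = 3.926 pc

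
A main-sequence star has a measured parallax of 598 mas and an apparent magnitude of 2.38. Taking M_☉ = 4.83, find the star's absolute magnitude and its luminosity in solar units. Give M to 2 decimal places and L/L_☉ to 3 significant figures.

d = 1/p = 1000/598 mas = 1.672 pc
M = m − 5 log₁₀ d + 5 = 2.38 − 5·0.2233 + 5 = 6.264
M − M_☉ = 6.264 − 4.83 = 1.434
L/L_☉ = 10^(−0.4 × 1.434) = 0.2671

M ≈ 6.26; L/L_☉ ≈ 0.267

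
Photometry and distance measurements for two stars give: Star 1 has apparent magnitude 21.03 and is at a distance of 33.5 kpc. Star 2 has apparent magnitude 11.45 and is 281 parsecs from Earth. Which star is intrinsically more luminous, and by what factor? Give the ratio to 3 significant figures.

Star 1 is more luminous, by a factor of 2.09.

Star 1: d = 33.5 kpc = 33500 pc
Star 1: M = m − 5 log₁₀ d + 5 = 21.03 − 5·4.5250 + 5 = 3.405
Star 2: M = m − 5 log₁₀ d + 5 = 11.45 − 5·2.4487 + 5 = 4.206
ΔM = M_1 − M_2 = 3.405 − (4.206) = -0.802; smaller M is more luminous → Star 1.
L ratio = 10^(0.4 |ΔM|) = 10^0.321 = 2.093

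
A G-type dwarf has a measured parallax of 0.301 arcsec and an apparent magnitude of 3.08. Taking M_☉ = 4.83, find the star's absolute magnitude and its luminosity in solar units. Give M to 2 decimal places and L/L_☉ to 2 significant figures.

d = 1/p = 1/0.301″ = 3.322 pc
M = m − 5 log₁₀ d + 5 = 3.08 − 5·0.5214 + 5 = 5.473
M − M_☉ = 5.473 − 4.83 = 0.643
L/L_☉ = 10^(−0.4 × 0.643) = 0.5532

M ≈ 5.47; L/L_☉ ≈ 0.55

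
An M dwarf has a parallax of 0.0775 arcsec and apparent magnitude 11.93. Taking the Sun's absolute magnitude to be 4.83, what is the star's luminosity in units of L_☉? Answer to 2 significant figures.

L/L_☉ ≈ 2.4×10^-3

d = 1/p = 1/0.0775″ = 12.90 pc
M = m − 5 log₁₀ d + 5 = 11.93 − 5·1.1107 + 5 = 11.377
M − M_☉ = 11.377 − 4.83 = 6.547
L/L_☉ = 10^(−0.4 × 6.547) = 2.407×10^-3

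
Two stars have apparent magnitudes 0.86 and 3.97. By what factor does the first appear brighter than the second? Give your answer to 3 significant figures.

Δm = 0.86 − (3.97) = -3.11
Flux ratio = 10^(−0.4 Δm) = 10^(−0.4 × -3.11) = 10^1.244 = 17.54

17.5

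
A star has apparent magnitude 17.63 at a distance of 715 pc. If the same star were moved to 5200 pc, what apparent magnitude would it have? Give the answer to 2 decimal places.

Flux ∝ 1/d², so Δm = 5 log₁₀(d₂/d₁) = 5 log₁₀(5200/715) = 4.308
m₂ = m₁ + Δm = 17.63 + (4.308) = 21.938

m ≈ 21.94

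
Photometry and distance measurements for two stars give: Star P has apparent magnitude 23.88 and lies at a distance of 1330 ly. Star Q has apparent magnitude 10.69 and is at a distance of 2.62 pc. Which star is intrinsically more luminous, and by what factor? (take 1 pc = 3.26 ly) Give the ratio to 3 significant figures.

Star Q is more luminous, by a factor of 7.79.

Star P: d = 1330 ly / 3.26 = 408.0 pc
Star P: M = m − 5 log₁₀ d + 5 = 23.88 − 5·2.6106 + 5 = 15.827
Star Q: M = m − 5 log₁₀ d + 5 = 10.69 − 5·0.4183 + 5 = 13.598
ΔM = M_P − M_Q = 15.827 − (13.598) = 2.228; smaller M is more luminous → Star Q.
L ratio = 10^(0.4 |ΔM|) = 10^0.891 = 7.786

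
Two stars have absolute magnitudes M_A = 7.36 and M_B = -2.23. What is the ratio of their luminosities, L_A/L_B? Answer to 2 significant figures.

L_A/L_B ≈ 1.5×10^-4

ΔM = M_A − M_B = 9.59
L_A/L_B = 10^(−0.4 ΔM) = 10^-3.836 = 1.459×10^-4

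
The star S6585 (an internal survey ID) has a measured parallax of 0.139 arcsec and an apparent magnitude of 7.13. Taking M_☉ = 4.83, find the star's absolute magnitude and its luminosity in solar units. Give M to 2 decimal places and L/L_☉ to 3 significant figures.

M ≈ 7.85; L/L_☉ ≈ 0.0622

d = 1/p = 1/0.139″ = 7.194 pc
M = m − 5 log₁₀ d + 5 = 7.13 − 5·0.8570 + 5 = 7.845
M − M_☉ = 7.845 − 4.83 = 3.015
L/L_☉ = 10^(−0.4 × 3.015) = 0.06223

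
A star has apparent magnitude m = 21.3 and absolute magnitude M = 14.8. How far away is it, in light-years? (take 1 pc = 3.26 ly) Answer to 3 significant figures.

μ = m − M = 6.500
m − M = 5 log₁₀ d − 5
log₁₀ d = (m − M)/5 + 1 = 2.3000
d = 10^2.3000 = 199.5 pc
= 650.5 ly

d ≈ 650 ly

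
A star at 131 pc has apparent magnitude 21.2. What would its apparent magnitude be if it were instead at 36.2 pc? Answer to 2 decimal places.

Flux ∝ 1/d², so Δm = 5 log₁₀(d₂/d₁) = 5 log₁₀(36.2/131) = -2.793
m₂ = m₁ + Δm = 21.2 + (-2.793) = 18.407

m ≈ 18.41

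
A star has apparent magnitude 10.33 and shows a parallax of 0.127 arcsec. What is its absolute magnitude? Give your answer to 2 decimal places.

M ≈ 10.85

d = 1/p = 1/0.127″ = 7.874 pc
5 log₁₀(d/10 pc) = 5 log₁₀(7.874) − 5 = -0.519
M = m − 5 log₁₀(d/10) = 10.33 + 0.519 = 10.849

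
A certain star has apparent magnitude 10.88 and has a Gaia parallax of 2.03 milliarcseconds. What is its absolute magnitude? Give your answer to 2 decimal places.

M ≈ 2.42

p = 2.03 mas = 2.03×10^-3″ → d = 1/p = 492.6 pc
5 log₁₀(d/10 pc) = 5 log₁₀(492.6) − 5 = 8.463
M = m − 5 log₁₀(d/10) = 10.88 − 8.463 = 2.417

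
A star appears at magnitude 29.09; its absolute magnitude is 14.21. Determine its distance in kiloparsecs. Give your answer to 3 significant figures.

Distance modulus: m − M = 29.09 − (14.21) = 14.880
m − M = 5 log₁₀ d − 5
log₁₀ d = (m − M)/5 + 1 = 3.9760
d = 10^3.9760 = 9462 pc
= 9.462 kpc

d ≈ 9.46 kpc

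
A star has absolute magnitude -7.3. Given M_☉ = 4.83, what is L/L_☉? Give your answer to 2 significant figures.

L/L_☉ ≈ 71000

M − M_☉ = -7.3 − 4.83 = -12.130
L/L_☉ = 10^(−0.4 (M − M_☉)) = 10^4.852 = 71120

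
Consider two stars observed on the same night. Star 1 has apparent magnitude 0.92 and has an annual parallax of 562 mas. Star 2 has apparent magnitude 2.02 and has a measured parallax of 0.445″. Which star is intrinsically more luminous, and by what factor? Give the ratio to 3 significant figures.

Star 1 is more luminous, by a factor of 1.73.

Star 1: p = 562 mas = 0.562″ → d = 1/p = 1.779 pc
Star 1: M = m − 5 log₁₀ d + 5 = 0.92 − 5·0.2503 + 5 = 4.669
Star 2: d = 1/p = 1/0.445″ = 2.247 pc
Star 2: M = m − 5 log₁₀ d + 5 = 2.02 − 5·0.3516 + 5 = 5.262
ΔM = M_1 − M_2 = 4.669 − (5.262) = -0.593; smaller M is more luminous → Star 1.
L ratio = 10^(0.4 |ΔM|) = 10^0.237 = 1.727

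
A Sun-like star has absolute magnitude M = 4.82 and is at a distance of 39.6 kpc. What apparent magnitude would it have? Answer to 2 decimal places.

m ≈ 22.81

d = 39.6 kpc = 39600 pc
m = M + 5 log₁₀ d − 5 = 4.82 + 5·4.5977 − 5 = 22.808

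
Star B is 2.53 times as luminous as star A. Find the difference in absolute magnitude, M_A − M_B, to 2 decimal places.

Pogson: ΔM = −2.5 log₁₀(ratio) = −2.5 log₁₀(2.53) = −2.5 × 0.4031 = -1.008
Star B is brighter so has the smaller magnitude: M_A − M_B is positive.

M_A − M_B ≈ 1.01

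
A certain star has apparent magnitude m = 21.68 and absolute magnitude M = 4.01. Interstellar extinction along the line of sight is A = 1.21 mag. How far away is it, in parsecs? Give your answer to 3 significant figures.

d ≈ 19600 pc

m − M = 5 log₁₀(d/10 pc) + A  ⇒  21.68 − (4.01) − 1.21 = 5 log₁₀(d/10)
16.460 = 5 log₁₀(d/10)
log₁₀ d = (m − M − A)/5 + 1 = 4.2920
d = 10^4.2920 = 19590 pc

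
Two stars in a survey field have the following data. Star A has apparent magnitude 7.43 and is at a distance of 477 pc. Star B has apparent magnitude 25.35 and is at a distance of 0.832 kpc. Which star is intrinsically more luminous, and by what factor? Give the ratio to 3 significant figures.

Star A: M = m − 5 log₁₀ d + 5 = 7.43 − 5·2.6785 + 5 = -0.963
Star B: d = 0.832 kpc = 832.0 pc
Star B: M = m − 5 log₁₀ d + 5 = 25.35 − 5·2.9201 + 5 = 15.749
ΔM = M_A − M_B = -0.963 − (15.749) = -16.712; smaller M is more luminous → Star A.
L ratio = 10^(0.4 |ΔM|) = 10^6.685 = 4.839×10^6

Star A is more luminous, by a factor of 4.84×10^6.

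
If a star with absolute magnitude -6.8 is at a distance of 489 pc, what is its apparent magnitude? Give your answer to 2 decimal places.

m = M + 5 log₁₀ d − 5 = -6.8 + 5·2.6893 − 5 = 1.647

m ≈ 1.65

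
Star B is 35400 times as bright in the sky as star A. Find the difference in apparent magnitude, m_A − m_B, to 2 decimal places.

m_A − m_B ≈ 11.37

Pogson: Δm = −2.5 log₁₀(ratio) = −2.5 log₁₀(35400) = −2.5 × 4.5490 = -11.373
Star B is brighter so has the smaller magnitude: m_A − m_B is positive.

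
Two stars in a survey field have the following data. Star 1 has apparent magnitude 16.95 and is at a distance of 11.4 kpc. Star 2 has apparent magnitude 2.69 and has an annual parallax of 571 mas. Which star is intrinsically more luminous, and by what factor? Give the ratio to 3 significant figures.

Star 1 is more luminous, by a factor of 83.8.

Star 1: d = 11.4 kpc = 11400 pc
Star 1: M = m − 5 log₁₀ d + 5 = 16.95 − 5·4.0569 + 5 = 1.665
Star 2: p = 571 mas = 0.571″ → d = 1/p = 1.751 pc
Star 2: M = m − 5 log₁₀ d + 5 = 2.69 − 5·0.2434 + 5 = 6.473
ΔM = M_1 − M_2 = 1.665 − (6.473) = -4.808; smaller M is more luminous → Star 1.
L ratio = 10^(0.4 |ΔM|) = 10^1.923 = 83.77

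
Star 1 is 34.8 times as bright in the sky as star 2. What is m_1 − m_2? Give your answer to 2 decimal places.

m_1 − m_2 ≈ -3.85

Pogson: Δm = −2.5 log₁₀(ratio) = −2.5 log₁₀(34.8) = −2.5 × 1.5416 = -3.854
Star 1 is brighter, so it has the smaller magnitude: the difference is negative.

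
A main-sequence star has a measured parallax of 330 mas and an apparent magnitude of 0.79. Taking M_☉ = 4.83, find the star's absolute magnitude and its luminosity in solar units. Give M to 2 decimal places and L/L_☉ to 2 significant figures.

d = 1/p = 1000/330 mas = 3.030 pc
M = m − 5 log₁₀ d + 5 = 0.79 − 5·0.4815 + 5 = 3.383
M − M_☉ = 3.383 − 4.83 = -1.447
L/L_☉ = 10^(−0.4 × -1.447) = 3.793

M ≈ 3.38; L/L_☉ ≈ 3.8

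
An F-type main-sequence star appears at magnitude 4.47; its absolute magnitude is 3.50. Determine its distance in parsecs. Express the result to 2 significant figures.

Distance modulus: m − M = 4.47 − (3.50) = 0.970
m − M = 5 log₁₀ d − 5
log₁₀ d = (m − M)/5 + 1 = 1.1940
d = 10^1.1940 = 15.63 pc

d ≈ 16 pc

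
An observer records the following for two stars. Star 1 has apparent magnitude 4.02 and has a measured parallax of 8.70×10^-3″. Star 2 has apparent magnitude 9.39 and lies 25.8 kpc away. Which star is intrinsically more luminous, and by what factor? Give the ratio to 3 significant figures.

Star 2 is more luminous, by a factor of 358.

Star 1: d = 1/p = 1/8.70×10^-3″ = 114.9 pc
Star 1: M = m − 5 log₁₀ d + 5 = 4.02 − 5·2.0605 + 5 = -1.282
Star 2: d = 25.8 kpc = 25800 pc
Star 2: M = m − 5 log₁₀ d + 5 = 9.39 − 5·4.4116 + 5 = -7.668
ΔM = M_1 − M_2 = -1.282 − (-7.668) = 6.386; smaller M is more luminous → Star 2.
L ratio = 10^(0.4 |ΔM|) = 10^2.554 = 358.3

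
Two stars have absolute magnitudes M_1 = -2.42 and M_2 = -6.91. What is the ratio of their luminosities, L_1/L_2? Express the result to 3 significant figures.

ΔM = M_1 − M_2 = 4.49
L_1/L_2 = 10^(−0.4 ΔM) = 10^-1.796 = 0.01600

L_1/L_2 ≈ 0.0160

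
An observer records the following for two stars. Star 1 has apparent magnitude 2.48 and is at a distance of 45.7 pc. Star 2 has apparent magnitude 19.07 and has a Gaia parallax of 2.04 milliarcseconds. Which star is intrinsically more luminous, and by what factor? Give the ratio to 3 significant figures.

Star 1: M = m − 5 log₁₀ d + 5 = 2.48 − 5·1.6599 + 5 = -0.820
Star 2: p = 2.04 mas = 2.04×10^-3″ → d = 1/p = 490.2 pc
Star 2: M = m − 5 log₁₀ d + 5 = 19.07 − 5·2.6904 + 5 = 10.618
ΔM = M_1 − M_2 = -0.820 − (10.618) = -11.438; smaller M is more luminous → Star 1.
L ratio = 10^(0.4 |ΔM|) = 10^4.575 = 37590

Star 1 is more luminous, by a factor of 37600.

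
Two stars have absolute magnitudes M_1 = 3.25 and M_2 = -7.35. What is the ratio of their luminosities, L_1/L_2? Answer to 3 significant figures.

L_1/L_2 ≈ 5.75×10^-5

ΔM = M_1 − M_2 = 10.60
L_1/L_2 = 10^(−0.4 ΔM) = 10^-4.240 = 5.754×10^-5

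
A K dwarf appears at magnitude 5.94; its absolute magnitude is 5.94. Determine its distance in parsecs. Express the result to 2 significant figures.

d ≈ 10 pc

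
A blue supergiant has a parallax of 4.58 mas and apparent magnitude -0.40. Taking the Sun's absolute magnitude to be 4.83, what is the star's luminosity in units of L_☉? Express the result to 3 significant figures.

d = 1/p = 1000/4.58 mas = 218.3 pc
M = m − 5 log₁₀ d + 5 = -0.40 − 5·2.3391 + 5 = -7.096
M − M_☉ = -7.096 − 4.83 = -11.926
L/L_☉ = 10^(−0.4 × -11.926) = 58920

L/L_☉ ≈ 58900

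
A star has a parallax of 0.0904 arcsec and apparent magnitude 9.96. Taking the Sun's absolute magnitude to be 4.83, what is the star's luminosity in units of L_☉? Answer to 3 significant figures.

L/L_☉ ≈ 0.0109

d = 1/p = 1/0.0904″ = 11.06 pc
M = m − 5 log₁₀ d + 5 = 9.96 − 5·1.0438 + 5 = 9.741
M − M_☉ = 9.741 − 4.83 = 4.911
L/L_☉ = 10^(−0.4 × 4.911) = 0.01086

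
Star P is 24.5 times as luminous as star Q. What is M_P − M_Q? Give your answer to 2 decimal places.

M_P − M_Q ≈ -3.47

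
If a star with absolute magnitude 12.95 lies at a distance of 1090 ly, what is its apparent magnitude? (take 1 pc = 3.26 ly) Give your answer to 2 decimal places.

d = 1090 ly / 3.26 = 334.4 pc
m = M + 5 log₁₀ d − 5 = 12.95 + 5·2.5242 − 5 = 20.571

m ≈ 20.57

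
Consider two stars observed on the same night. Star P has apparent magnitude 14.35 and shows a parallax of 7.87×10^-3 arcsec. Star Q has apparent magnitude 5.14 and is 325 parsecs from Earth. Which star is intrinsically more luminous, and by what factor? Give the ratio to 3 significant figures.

Star Q is more luminous, by a factor of 31600.

Star P: d = 1/p = 1/7.87×10^-3″ = 127.1 pc
Star P: M = m − 5 log₁₀ d + 5 = 14.35 − 5·2.1040 + 5 = 8.830
Star Q: M = m − 5 log₁₀ d + 5 = 5.14 − 5·2.5119 + 5 = -2.419
ΔM = M_P − M_Q = 8.830 − (-2.419) = 11.249; smaller M is more luminous → Star Q.
L ratio = 10^(0.4 |ΔM|) = 10^4.500 = 31600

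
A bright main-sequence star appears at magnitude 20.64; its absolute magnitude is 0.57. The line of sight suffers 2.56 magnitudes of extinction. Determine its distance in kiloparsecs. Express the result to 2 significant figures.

d ≈ 32 kpc

m − M = 5 log₁₀(d/10 pc) + A  ⇒  20.64 − (0.57) − 2.56 = 5 log₁₀(d/10)
17.510 = 5 log₁₀(d/10)
log₁₀ d = (m − M − A)/5 + 1 = 4.5020
d = 10^4.5020 = 31770 pc
= 31.77 kpc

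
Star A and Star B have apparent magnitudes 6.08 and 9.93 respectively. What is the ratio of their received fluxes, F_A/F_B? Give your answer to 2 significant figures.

F_A/F_B ≈ 35

Δm = 6.08 − (9.93) = -3.85
Flux ratio = 10^(−0.4 Δm) = 10^(−0.4 × -3.85) = 10^1.540 = 34.67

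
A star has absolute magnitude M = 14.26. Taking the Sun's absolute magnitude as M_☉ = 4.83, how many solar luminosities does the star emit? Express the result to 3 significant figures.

L/L_☉ ≈ 1.69×10^-4

M − M_☉ = 14.26 − 4.83 = 9.430
L/L_☉ = 10^(−0.4 (M − M_☉)) = 10^-3.772 = 1.690×10^-4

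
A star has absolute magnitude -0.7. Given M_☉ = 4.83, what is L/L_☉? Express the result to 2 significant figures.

L/L_☉ ≈ 160

M − M_☉ = -0.7 − 4.83 = -5.530
L/L_☉ = 10^(−0.4 (M − M_☉)) = 10^2.212 = 162.9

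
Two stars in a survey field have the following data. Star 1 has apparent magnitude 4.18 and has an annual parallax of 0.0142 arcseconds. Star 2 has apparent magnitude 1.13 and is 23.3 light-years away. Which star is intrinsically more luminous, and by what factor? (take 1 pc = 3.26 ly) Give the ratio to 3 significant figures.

Star 1: d = 1/p = 1/0.0142″ = 70.42 pc
Star 1: M = m − 5 log₁₀ d + 5 = 4.18 − 5·1.8477 + 5 = -0.059
Star 2: d = 23.3 ly / 3.26 = 7.147 pc
Star 2: M = m − 5 log₁₀ d + 5 = 1.13 − 5·0.8541 + 5 = 1.859
ΔM = M_1 − M_2 = -0.059 − (1.859) = -1.918; smaller M is more luminous → Star 1.
L ratio = 10^(0.4 |ΔM|) = 10^0.767 = 5.850

Star 1 is more luminous, by a factor of 5.85.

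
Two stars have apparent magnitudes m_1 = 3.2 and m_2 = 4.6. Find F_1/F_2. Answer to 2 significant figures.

F_1/F_2 ≈ 3.6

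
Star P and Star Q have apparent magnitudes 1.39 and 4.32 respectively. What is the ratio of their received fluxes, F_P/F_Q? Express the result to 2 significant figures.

F_P/F_Q ≈ 15

Magnitude difference = -2.93
Flux ratio = 10^(−0.4 Δm) = 10^(−0.4 × -2.93) = 10^1.172 = 14.86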